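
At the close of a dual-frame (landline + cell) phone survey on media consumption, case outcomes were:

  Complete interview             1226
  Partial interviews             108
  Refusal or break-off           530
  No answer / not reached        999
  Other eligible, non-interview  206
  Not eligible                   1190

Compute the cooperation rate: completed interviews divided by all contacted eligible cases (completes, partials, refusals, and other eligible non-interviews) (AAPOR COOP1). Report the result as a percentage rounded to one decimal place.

59.2%

Num → 1226
Denom → 1226 + 108 + 530 + 206 = 2070
COOP1 = 1226 / 2070 = 0.5923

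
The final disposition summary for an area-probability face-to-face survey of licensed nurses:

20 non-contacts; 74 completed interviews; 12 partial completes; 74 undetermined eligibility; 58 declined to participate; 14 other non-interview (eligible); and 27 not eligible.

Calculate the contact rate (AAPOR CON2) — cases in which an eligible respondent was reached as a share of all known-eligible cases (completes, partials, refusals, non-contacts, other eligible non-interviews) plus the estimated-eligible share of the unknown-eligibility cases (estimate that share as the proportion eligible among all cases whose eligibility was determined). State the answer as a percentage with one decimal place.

Num: 74 + 12 + 58 + 14 = 158
Known eligible: 74 + 12 + 58 + 20 + 14 = 178
e = 178 / (178 + 27) = 178 / 205 = 0.8683
e × U: 0.8683 × 74 = 64.25
Denom: 178 + 64.25 = 242.25
CON2 = 158 / 242.25 = 0.6522

65.2%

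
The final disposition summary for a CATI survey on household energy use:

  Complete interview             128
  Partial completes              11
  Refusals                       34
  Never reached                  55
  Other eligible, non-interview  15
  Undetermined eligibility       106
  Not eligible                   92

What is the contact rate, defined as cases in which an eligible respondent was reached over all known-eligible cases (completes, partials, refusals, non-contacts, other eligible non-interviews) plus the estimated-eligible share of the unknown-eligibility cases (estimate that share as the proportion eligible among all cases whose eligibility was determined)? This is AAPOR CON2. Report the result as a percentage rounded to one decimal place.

58.8%

Top = 128 + 11 + 34 + 15 = 188
Eligible (known) = 128 + 11 + 34 + 55 + 15 = 243
e = 243 / (243 + 92) = 243 / 335 = 0.7254
Eligible share of unknowns = 0.7254 × 106 = 76.89
Denom = 243 + 76.89 = 319.89
CON2 = 188 / 319.89 = 0.5877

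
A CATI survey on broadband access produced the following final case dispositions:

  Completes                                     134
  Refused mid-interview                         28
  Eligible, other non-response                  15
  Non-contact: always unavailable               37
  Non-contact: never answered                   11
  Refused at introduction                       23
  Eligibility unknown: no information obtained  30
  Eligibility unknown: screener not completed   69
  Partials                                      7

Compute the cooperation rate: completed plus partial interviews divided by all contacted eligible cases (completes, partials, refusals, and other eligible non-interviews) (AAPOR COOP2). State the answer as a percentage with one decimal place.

68.1%

Declined to participate = 23 + 28 = 51
No contact after all attempts = 11 + 37 = 48
Unknown if eligible = 69 + 30 = 99
Numerator = 134 + 7 = 141
Denom = 134 + 7 + 51 + 15 = 207
COOP2 = 141 / 207 = 0.6812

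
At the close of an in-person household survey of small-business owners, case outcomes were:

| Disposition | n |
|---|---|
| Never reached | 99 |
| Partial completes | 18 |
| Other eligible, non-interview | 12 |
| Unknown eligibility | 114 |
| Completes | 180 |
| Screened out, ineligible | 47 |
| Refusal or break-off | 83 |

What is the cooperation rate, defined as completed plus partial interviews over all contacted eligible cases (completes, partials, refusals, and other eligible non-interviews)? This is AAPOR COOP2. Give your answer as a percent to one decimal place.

67.6%

Top: 180 + 18 = 198
Denom: 180 + 18 + 83 + 12 = 293
COOP2 = 198 / 293 = 0.6758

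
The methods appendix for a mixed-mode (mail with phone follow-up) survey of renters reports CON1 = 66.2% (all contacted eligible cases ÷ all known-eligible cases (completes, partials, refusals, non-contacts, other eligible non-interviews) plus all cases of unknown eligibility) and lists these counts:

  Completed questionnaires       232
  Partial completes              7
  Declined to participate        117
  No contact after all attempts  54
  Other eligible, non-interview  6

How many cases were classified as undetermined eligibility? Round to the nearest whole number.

131

Numerator = 232 + 7 + 117 + 6 = 362
CON1 = 362 / D = 0.662
D = 362 / 0.662 = 546.8
Rest of base = 416
undetermined eligibility = 546.8 − 416 ≈ 131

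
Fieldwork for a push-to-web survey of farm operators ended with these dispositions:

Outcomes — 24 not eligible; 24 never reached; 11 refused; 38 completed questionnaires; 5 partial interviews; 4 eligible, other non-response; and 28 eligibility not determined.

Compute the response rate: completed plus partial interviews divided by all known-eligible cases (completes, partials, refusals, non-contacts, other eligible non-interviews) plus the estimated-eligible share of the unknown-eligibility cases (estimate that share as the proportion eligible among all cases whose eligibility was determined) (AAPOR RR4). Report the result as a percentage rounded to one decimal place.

Numerator = 38 + 5 = 43
Eligible (known) = 38 + 5 + 11 + 24 + 4 = 82
e = 82 / (82 + 24) = 82 / 106 = 0.7736
e × U = 0.7736 × 28 = 21.66
Base = 82 + 21.66 = 103.66
RR4 = 43 / 103.66 = 0.4148

41.5%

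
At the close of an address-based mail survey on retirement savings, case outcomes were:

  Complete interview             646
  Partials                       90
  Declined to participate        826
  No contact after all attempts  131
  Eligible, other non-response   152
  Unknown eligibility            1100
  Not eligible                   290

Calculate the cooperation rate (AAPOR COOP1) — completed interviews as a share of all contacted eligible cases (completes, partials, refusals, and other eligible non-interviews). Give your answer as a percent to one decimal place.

37.7%

Numerator → 646
Denominator → 646 + 90 + 826 + 152 = 1714
COOP1 = 646 / 1714 = 0.3769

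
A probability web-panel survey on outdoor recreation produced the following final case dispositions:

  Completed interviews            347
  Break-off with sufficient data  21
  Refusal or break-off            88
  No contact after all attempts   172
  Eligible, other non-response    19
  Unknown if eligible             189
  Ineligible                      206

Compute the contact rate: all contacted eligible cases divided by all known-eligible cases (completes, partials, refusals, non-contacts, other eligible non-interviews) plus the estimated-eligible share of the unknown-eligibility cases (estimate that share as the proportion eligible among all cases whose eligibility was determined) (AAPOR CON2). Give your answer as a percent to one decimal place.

60.1%

Numerator → 347 + 21 + 88 + 19 = 475
Determined eligible → 347 + 21 + 88 + 172 + 19 = 647
e = 647 / (647 + 206) = 647 / 853 = 0.7585
e × U → 0.7585 × 189 = 143.36
Denom → 647 + 143.36 = 790.36
CON2 = 475 / 790.36 = 0.6010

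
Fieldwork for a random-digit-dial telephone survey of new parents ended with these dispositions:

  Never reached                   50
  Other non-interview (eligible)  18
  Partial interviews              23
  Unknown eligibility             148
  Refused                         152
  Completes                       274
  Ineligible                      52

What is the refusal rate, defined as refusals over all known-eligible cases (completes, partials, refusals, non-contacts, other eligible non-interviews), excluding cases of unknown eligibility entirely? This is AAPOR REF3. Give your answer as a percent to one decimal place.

29.4%

Num → 152
Base → 274 + 23 + 152 + 50 + 18 = 517
REF3 = 152 / 517 = 0.2940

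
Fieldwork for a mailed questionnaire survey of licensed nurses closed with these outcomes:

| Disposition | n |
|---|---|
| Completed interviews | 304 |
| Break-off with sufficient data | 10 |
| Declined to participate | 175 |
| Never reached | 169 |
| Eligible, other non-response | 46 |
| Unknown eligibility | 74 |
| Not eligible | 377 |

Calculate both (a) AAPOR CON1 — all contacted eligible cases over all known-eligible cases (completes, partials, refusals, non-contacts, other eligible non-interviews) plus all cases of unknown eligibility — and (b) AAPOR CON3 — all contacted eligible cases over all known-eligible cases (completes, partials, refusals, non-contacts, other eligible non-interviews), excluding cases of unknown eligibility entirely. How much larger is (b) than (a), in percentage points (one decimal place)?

Numerator → 304 + 10 + 175 + 46 = 535
Denom → 304 + 10 + 175 + 169 + 46 + 74 = 778
CON1 = 535 / 778 = 0.6877
Denom → 304 + 10 + 175 + 169 + 46 = 704
CON3 = 535 / 704 = 0.7599
Difference = 75.99 − 68.77 = 7.22 percentage points

7.2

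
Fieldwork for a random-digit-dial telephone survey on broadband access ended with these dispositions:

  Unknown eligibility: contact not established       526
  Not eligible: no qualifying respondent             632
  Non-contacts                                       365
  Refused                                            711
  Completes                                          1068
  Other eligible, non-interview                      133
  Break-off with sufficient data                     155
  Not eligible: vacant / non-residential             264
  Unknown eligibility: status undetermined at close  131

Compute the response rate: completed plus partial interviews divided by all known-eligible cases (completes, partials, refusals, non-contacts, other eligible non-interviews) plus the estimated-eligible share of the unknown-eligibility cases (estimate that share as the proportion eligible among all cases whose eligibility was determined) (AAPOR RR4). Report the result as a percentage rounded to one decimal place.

42.0%

Unknown eligibility = 526 + 131 = 657
Ineligible = 632 + 264 = 896
Numerator = 1068 + 155 = 1223
Determined eligible = 1068 + 155 + 711 + 365 + 133 = 2432
e = 2432 / (2432 + 896) = 2432 / 3328 = 0.7308
Estimated eligible among unknowns = 0.7308 × 657 = 480.14
Denom = 2432 + 480.14 = 2912.14
RR4 = 1223 / 2912.14 = 0.4200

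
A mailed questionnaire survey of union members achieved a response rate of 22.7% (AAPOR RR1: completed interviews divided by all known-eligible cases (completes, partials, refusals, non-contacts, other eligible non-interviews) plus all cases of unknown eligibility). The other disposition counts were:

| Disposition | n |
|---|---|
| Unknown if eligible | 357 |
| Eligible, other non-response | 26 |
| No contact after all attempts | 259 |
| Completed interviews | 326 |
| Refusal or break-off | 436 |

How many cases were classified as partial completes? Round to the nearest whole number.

32

RR1 = 326 / D = 0.227
D = 326 / 0.227 = 1436.1
Other denominator terms total 1404
partial completes = 1436.1 − 1404 ≈ 32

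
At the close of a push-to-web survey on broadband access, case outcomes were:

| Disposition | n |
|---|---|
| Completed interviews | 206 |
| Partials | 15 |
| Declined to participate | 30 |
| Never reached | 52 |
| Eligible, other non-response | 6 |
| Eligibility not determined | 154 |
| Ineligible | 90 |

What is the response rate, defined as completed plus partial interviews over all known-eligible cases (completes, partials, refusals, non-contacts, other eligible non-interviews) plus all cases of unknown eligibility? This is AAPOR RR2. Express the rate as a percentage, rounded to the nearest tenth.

Num = 206 + 15 = 221
Base = 206 + 15 + 30 + 52 + 6 + 154 = 463
RR2 = 221 / 463 = 0.4773

47.7%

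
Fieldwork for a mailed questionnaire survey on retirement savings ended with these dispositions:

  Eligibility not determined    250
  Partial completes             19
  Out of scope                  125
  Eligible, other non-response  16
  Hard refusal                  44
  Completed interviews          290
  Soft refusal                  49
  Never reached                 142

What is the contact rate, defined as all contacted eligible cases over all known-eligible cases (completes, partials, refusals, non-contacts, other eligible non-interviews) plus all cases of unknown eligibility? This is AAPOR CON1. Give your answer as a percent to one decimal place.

51.6%

Refusals = 44 + 49 = 93
Numerator: 290 + 19 + 93 + 16 = 418
Base: 290 + 19 + 93 + 142 + 16 + 250 = 810
CON1 = 418 / 810 = 0.5160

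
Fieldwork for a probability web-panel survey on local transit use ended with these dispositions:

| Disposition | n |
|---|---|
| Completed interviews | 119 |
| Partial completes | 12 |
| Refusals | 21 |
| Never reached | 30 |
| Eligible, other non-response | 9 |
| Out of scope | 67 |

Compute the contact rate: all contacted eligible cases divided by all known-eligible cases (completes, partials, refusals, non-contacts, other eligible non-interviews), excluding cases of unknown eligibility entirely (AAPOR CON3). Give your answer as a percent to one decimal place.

84.3%

Numerator → 119 + 12 + 21 + 9 = 161
Denominator → 119 + 12 + 21 + 30 + 9 = 191
CON3 = 161 / 191 = 0.8429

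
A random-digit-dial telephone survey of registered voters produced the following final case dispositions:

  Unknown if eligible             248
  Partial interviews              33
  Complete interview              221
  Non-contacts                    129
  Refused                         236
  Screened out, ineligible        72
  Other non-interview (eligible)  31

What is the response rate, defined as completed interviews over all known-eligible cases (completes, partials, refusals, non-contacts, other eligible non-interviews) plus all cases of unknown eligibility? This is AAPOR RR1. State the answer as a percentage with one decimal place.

Top → 221
Denominator → 221 + 33 + 236 + 129 + 31 + 248 = 898
RR1 = 221 / 898 = 0.2461

24.6%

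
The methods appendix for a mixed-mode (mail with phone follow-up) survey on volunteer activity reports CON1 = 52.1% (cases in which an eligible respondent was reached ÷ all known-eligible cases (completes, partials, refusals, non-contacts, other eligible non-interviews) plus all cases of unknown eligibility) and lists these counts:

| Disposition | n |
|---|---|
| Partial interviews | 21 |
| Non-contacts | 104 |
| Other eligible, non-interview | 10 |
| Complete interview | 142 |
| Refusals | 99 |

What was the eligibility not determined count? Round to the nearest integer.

Numerator = 142 + 21 + 99 + 10 = 272
CON1 = 272 / D = 0.521
D = 272 / 0.521 = 522.1
Remaining denominator categories sum to 376
eligibility not determined = 522.1 − 376 ≈ 146

146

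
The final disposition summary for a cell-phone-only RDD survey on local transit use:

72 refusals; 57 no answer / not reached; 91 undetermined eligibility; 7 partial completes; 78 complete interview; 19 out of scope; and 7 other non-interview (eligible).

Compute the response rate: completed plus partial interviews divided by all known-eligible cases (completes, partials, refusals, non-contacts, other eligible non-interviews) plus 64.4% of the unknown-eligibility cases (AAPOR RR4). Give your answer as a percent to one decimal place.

30.4%

Num = 78 + 7 = 85
Determined eligible = 78 + 7 + 72 + 57 + 7 = 221
Eligible share of unknowns = 0.6440 × 91 = 58.60
Base = 221 + 58.60 = 279.60
RR4 = 85 / 279.60 = 0.3040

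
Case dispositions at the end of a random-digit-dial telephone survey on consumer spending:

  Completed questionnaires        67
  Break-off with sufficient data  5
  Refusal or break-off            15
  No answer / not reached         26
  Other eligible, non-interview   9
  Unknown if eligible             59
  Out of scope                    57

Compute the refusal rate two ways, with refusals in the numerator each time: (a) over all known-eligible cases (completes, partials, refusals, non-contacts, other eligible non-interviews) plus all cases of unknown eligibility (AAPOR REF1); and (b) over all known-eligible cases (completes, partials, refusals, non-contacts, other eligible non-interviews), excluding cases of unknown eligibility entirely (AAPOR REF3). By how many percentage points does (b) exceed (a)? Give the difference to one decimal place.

Num = 15
Denominator = 67 + 5 + 15 + 26 + 9 + 59 = 181
REF1 = 15 / 181 = 0.0829
Denominator = 67 + 5 + 15 + 26 + 9 = 122
REF3 = 15 / 122 = 0.1230
Difference = 12.30 − 8.29 = 4.01 percentage points

4.0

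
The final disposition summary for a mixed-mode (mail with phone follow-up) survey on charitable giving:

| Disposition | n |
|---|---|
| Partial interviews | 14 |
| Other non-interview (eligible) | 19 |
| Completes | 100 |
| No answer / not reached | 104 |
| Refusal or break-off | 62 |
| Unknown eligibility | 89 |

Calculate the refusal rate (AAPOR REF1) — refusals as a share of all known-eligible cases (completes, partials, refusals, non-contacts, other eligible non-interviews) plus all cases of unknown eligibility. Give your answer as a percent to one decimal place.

16.0%

Top: 62
Base: 100 + 14 + 62 + 104 + 19 + 89 = 388
REF1 = 62 / 388 = 0.1598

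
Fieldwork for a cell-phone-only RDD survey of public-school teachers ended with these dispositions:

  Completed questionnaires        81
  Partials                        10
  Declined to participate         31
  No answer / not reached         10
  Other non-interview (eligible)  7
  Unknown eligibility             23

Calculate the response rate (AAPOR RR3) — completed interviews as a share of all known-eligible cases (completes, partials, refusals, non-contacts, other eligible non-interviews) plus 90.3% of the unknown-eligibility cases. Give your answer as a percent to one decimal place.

Numerator → 81
Determined eligible → 81 + 10 + 31 + 10 + 7 = 139
e × U → 0.9030 × 23 = 20.77
Denominator → 139 + 20.77 = 159.77
RR3 = 81 / 159.77 = 0.5070

50.7%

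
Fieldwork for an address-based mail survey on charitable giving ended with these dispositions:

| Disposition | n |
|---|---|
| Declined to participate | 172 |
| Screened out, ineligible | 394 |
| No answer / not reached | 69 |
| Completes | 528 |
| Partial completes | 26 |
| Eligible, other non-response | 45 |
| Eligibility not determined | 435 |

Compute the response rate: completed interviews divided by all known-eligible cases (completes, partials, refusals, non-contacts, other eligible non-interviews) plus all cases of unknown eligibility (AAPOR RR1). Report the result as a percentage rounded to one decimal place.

41.4%

Numerator: 528
Base: 528 + 26 + 172 + 69 + 45 + 435 = 1275
RR1 = 528 / 1275 = 0.4141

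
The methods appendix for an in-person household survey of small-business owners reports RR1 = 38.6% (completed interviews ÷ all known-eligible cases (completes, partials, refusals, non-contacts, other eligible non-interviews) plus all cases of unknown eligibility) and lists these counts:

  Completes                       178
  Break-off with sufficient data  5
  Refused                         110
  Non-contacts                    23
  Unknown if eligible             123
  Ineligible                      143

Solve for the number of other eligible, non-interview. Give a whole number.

22

RR1 = 178 / D = 0.386
D = 178 / 0.386 = 461.1
Remaining denominator categories sum to 439
other eligible, non-interview = 461.1 − 439 ≈ 22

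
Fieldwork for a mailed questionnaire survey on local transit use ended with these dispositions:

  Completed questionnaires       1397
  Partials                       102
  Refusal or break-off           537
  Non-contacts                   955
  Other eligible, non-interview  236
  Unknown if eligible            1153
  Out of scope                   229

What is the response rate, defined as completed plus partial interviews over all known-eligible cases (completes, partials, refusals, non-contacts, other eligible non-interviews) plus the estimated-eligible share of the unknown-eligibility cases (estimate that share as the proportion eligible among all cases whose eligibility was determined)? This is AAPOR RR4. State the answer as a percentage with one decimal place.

34.8%

Num = 1397 + 102 = 1499
Determined eligible = 1397 + 102 + 537 + 955 + 236 = 3227
e = 3227 / (3227 + 229) = 3227 / 3456 = 0.9337
e × U = 0.9337 × 1153 = 1076.56
Denom = 3227 + 1076.56 = 4303.56
RR4 = 1499 / 4303.56 = 0.3483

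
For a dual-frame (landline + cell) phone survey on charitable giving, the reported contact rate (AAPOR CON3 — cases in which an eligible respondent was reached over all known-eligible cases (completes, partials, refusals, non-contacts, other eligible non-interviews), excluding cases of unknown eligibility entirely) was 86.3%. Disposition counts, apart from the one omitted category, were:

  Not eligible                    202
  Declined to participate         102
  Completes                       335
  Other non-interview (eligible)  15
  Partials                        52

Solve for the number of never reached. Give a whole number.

80

Top = 335 + 52 + 102 + 15 = 504
CON3 = 504 / D = 0.863
D = 504 / 0.863 = 584.0
Remaining denominator categories sum to 504
never reached = 584.0 − 504 ≈ 80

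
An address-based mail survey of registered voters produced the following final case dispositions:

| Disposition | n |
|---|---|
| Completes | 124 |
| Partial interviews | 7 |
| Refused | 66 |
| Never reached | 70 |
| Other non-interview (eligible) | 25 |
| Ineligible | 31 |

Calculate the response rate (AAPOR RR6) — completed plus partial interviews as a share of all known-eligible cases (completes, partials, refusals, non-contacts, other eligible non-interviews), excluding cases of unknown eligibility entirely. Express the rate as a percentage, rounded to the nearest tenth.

44.9%

Top: 124 + 7 = 131
Denom: 124 + 7 + 66 + 70 + 25 = 292
RR6 = 131 / 292 = 0.4486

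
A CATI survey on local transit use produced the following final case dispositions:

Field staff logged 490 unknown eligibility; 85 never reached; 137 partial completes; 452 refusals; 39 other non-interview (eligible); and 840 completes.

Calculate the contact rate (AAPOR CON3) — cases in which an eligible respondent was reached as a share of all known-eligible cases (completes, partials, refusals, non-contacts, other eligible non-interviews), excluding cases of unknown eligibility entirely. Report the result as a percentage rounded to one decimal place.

Top = 840 + 137 + 452 + 39 = 1468
Denom = 840 + 137 + 452 + 85 + 39 = 1553
CON3 = 1468 / 1553 = 0.9453

94.5%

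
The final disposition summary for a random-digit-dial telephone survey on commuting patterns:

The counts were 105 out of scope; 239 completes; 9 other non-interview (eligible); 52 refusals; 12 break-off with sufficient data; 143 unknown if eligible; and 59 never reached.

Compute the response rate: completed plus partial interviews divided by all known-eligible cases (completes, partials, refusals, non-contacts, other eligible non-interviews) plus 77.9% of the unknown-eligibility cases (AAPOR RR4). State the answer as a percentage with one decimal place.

52.0%

Top = 239 + 12 = 251
Known eligible = 239 + 12 + 52 + 59 + 9 = 371
Estimated eligible among unknowns = 0.7790 × 143 = 111.40
Denominator = 371 + 111.40 = 482.40
RR4 = 251 / 482.40 = 0.5203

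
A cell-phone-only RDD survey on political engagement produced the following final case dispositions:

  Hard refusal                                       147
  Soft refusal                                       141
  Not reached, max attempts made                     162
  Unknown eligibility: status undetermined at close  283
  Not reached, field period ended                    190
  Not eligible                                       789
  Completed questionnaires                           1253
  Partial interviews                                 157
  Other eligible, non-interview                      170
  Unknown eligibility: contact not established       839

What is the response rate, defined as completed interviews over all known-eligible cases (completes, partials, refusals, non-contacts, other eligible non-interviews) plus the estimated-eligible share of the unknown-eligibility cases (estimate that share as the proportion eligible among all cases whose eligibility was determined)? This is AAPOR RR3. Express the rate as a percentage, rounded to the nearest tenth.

Refusal or break-off = 147 + 141 = 288
No answer / not reached = 190 + 162 = 352
Unknown eligibility = 839 + 283 = 1122
Numerator = 1253
Determined eligible = 1253 + 157 + 288 + 352 + 170 = 2220
e = 2220 / (2220 + 789) = 2220 / 3009 = 0.7378
Estimated eligible among unknowns = 0.7378 × 1122 = 827.81
Denominator = 2220 + 827.81 = 3047.81
RR3 = 1253 / 3047.81 = 0.4111

41.1%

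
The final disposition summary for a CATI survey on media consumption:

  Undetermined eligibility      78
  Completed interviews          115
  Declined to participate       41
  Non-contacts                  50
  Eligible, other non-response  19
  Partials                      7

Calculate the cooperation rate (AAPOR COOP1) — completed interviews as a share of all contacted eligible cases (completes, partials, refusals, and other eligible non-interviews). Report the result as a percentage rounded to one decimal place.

Top = 115
Base = 115 + 7 + 41 + 19 = 182
COOP1 = 115 / 182 = 0.6319

63.2%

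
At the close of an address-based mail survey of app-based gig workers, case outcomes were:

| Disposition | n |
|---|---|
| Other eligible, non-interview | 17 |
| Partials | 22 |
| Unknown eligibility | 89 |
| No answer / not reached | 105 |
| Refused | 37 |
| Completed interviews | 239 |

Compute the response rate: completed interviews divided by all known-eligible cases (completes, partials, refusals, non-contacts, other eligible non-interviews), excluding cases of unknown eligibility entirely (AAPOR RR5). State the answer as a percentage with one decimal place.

Top: 239
Denominator: 239 + 22 + 37 + 105 + 17 = 420
RR5 = 239 / 420 = 0.5690

56.9%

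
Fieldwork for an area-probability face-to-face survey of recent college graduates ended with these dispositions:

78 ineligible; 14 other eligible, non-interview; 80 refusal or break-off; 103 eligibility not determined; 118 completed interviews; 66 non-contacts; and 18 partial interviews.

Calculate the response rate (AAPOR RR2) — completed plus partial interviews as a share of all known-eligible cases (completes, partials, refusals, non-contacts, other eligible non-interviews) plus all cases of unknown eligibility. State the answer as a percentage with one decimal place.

34.1%

Numerator = 118 + 18 = 136
Base = 118 + 18 + 80 + 66 + 14 + 103 = 399
RR2 = 136 / 399 = 0.3409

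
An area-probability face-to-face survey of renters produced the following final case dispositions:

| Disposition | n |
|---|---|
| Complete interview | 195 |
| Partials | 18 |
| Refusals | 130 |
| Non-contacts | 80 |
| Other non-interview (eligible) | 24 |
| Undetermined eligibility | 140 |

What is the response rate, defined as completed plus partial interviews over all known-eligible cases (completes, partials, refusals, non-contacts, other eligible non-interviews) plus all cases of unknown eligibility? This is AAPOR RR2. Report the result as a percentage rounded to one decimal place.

36.3%

Num → 195 + 18 = 213
Denom → 195 + 18 + 130 + 80 + 24 + 140 = 587
RR2 = 213 / 587 = 0.3629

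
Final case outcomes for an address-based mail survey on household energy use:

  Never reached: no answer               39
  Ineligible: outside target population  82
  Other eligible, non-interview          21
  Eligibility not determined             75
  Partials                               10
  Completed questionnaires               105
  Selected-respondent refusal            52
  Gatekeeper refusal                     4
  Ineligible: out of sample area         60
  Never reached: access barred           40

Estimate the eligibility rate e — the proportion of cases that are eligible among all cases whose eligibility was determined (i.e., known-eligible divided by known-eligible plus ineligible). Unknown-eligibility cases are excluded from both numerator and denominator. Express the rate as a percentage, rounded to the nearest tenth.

65.6%

Refusals = 4 + 52 = 56
No answer / not reached = 39 + 40 = 79
Ineligible = 82 + 60 = 142
Known eligible → 105 + 10 + 56 + 79 + 21 = 271
e = 271 / (271 + 142) = 271 / 413 = 0.6562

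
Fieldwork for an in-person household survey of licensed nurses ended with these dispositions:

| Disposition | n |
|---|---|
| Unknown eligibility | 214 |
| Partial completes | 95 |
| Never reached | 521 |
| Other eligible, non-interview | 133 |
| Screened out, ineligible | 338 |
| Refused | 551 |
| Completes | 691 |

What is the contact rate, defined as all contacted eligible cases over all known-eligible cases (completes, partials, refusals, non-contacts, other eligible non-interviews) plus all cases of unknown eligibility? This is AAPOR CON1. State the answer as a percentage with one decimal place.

66.7%

Top → 691 + 95 + 551 + 133 = 1470
Denom → 691 + 95 + 551 + 521 + 133 + 214 = 2205
CON1 = 1470 / 2205 = 0.6667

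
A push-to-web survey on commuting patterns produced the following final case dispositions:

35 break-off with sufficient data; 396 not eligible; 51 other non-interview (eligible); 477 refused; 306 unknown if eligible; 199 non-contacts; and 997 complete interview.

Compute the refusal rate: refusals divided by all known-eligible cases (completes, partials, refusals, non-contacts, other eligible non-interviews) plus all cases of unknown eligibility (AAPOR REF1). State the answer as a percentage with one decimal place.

Num: 477
Denom: 997 + 35 + 477 + 199 + 51 + 306 = 2065
REF1 = 477 / 2065 = 0.2310

23.1%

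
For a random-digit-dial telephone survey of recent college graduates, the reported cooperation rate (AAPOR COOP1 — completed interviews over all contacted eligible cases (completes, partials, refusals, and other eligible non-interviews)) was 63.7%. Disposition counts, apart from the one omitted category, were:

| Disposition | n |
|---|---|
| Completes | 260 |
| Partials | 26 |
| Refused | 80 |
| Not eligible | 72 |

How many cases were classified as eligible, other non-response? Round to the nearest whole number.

COOP1 = 260 / D = 0.637
D = 260 / 0.637 = 408.2
Rest of base = 366
eligible, other non-response = 408.2 − 366 ≈ 42

42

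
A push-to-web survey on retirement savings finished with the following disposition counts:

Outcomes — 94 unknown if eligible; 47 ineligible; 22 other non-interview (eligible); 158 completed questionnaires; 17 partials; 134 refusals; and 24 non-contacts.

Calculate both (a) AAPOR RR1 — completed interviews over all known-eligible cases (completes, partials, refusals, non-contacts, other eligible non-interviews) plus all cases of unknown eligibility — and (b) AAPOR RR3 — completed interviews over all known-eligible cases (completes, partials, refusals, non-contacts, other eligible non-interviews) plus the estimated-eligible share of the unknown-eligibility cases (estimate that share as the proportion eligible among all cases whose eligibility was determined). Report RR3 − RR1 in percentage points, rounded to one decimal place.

Num: 158
Denominator: 158 + 17 + 134 + 24 + 22 + 94 = 449
RR1 = 158 / 449 = 0.3519
Determined eligible: 158 + 17 + 134 + 24 + 22 = 355
e = 355 / (355 + 47) = 355 / 402 = 0.8831
Estimated eligible among unknowns: 0.8831 × 94 = 83.01
Denominator: 355 + 83.01 = 438.01
RR3 = 158 / 438.01 = 0.3607
Difference = 36.07 − 35.19 = 0.88 percentage points

0.9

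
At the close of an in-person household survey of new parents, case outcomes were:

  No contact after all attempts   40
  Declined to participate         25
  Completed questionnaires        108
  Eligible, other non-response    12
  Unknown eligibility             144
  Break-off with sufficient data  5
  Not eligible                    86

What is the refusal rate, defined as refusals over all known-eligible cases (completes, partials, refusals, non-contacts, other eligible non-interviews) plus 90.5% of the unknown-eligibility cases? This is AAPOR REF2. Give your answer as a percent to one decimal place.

7.8%

Numerator = 25
Known eligible = 108 + 5 + 25 + 40 + 12 = 190
Estimated eligible among unknowns = 0.9050 × 144 = 130.32
Base = 190 + 130.32 = 320.32
REF2 = 25 / 320.32 = 0.0780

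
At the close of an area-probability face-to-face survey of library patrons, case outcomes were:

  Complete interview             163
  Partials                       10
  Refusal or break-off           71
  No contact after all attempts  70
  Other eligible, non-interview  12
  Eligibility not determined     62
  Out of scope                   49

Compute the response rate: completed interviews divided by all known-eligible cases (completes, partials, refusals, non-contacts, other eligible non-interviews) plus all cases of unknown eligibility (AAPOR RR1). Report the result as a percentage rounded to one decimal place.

Numerator = 163
Denominator = 163 + 10 + 71 + 70 + 12 + 62 = 388
RR1 = 163 / 388 = 0.4201

42.0%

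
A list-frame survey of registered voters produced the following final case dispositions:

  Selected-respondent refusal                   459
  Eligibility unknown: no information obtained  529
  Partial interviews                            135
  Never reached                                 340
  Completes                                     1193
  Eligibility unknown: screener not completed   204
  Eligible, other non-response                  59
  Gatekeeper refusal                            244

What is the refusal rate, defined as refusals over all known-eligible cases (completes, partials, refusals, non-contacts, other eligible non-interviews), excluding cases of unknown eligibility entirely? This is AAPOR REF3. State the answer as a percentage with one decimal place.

Declined to participate = 244 + 459 = 703
Unknown eligibility = 204 + 529 = 733
Top → 703
Base → 1193 + 135 + 703 + 340 + 59 = 2430
REF3 = 703 / 2430 = 0.2893

28.9%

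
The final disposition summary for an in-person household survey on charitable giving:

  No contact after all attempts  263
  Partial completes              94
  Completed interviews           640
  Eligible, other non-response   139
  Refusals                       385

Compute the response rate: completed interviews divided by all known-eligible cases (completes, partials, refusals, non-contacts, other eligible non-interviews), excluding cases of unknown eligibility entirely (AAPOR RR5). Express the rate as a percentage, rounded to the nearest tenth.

Num = 640
Base = 640 + 94 + 385 + 263 + 139 = 1521
RR5 = 640 / 1521 = 0.4208

42.1%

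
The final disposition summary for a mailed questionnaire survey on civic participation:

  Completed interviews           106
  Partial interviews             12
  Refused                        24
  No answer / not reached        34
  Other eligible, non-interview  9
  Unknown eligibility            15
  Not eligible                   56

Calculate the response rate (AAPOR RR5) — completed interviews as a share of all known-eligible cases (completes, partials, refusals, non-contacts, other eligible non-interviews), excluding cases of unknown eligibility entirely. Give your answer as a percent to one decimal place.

Num = 106
Base = 106 + 12 + 24 + 34 + 9 = 185
RR5 = 106 / 185 = 0.5730

57.3%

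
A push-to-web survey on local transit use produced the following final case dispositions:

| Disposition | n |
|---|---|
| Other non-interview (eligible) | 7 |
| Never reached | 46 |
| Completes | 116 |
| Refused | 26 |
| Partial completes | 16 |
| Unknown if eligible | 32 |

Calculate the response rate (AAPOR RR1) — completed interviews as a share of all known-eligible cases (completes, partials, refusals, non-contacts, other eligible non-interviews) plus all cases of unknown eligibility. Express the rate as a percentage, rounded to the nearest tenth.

Num: 116
Denominator: 116 + 16 + 26 + 46 + 7 + 32 = 243
RR1 = 116 / 243 = 0.4774

47.7%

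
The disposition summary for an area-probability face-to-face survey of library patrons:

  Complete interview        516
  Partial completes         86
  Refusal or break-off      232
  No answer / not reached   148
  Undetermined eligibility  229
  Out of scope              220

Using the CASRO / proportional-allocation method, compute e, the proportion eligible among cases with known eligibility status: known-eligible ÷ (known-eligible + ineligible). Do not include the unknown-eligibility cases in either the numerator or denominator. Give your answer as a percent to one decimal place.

81.7%

Known eligible: 516 + 86 + 232 + 148 = 982
e = 982 / (982 + 220) = 982 / 1202 = 0.8170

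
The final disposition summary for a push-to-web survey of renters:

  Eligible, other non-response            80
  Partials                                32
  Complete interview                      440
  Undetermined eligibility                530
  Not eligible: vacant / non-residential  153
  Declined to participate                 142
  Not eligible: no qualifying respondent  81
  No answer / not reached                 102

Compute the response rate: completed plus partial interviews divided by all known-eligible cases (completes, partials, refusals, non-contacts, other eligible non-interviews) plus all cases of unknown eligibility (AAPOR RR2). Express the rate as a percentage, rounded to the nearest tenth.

Not eligible = 81 + 153 = 234
Top = 440 + 32 = 472
Denom = 440 + 32 + 142 + 102 + 80 + 530 = 1326
RR2 = 472 / 1326 = 0.3560

35.6%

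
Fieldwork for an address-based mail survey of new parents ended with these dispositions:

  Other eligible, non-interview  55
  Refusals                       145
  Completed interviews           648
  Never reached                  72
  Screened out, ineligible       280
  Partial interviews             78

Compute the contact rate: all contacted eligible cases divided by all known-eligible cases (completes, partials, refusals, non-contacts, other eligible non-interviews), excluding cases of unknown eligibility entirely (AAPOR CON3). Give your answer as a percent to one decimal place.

92.8%

Numerator: 648 + 78 + 145 + 55 = 926
Denominator: 648 + 78 + 145 + 72 + 55 = 998
CON3 = 926 / 998 = 0.9279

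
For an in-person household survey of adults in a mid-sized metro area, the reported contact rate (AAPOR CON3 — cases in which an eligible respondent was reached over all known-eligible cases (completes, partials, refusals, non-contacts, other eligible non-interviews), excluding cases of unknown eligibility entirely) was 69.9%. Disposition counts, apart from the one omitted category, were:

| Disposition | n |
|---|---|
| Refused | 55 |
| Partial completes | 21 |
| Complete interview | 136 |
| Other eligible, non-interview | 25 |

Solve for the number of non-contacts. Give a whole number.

102

Numerator → 136 + 21 + 55 + 25 = 237
CON3 = 237 / D = 0.699
D = 237 / 0.699 = 339.1
Remaining denominator categories sum to 237
non-contacts = 339.1 − 237 ≈ 102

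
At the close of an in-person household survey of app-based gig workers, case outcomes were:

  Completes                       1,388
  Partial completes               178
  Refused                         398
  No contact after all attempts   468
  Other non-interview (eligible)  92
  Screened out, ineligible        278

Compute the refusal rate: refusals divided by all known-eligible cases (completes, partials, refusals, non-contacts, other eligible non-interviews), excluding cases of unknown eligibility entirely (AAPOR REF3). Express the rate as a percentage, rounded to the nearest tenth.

15.8%

Numerator → 398
Denom → 1388 + 178 + 398 + 468 + 92 = 2524
REF3 = 398 / 2524 = 0.1577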